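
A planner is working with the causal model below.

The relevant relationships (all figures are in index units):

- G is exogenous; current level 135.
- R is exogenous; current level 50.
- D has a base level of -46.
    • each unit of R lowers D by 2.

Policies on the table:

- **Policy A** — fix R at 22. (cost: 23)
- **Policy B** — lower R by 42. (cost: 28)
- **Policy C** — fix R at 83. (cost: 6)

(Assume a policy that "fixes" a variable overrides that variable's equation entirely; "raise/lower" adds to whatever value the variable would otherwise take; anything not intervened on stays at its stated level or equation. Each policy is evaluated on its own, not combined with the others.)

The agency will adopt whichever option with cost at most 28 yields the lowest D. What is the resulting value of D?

Policy A (R := 22):
  R = 22
  D = -46 − 2·22 = -90
Policy B (R − 42):
  R = 50 − 42 = 8
  D = -46 − 2·8 = -62
Policy C (R := 83):
  R = 83
  D = -46 − 2·83 = -212
Comparing — Policy A: D=-90, Policy B: D=-62, Policy C: D=-212. Lowest is -212 (Policy C).

-212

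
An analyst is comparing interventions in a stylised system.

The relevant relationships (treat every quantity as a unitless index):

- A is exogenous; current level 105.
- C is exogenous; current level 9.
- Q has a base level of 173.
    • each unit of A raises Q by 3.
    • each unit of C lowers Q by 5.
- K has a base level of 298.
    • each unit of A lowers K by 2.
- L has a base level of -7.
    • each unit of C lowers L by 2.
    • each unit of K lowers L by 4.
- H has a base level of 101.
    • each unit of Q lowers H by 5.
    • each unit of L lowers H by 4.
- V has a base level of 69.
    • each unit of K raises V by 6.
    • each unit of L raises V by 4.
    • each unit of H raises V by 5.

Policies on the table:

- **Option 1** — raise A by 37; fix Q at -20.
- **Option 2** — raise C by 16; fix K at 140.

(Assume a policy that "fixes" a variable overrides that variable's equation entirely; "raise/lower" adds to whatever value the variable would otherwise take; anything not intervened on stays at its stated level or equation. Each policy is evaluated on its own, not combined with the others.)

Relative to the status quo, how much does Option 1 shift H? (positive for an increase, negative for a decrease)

1131

Baseline:
  A = 105
  C = 9
  Q = 173 + 3·105 − 5·9 = 443
  K = 298 − 2·105 = 88
  L = -7 − 2·9 − 4·88 = -377
  H = 101 − 5·443 − 4·(-377) = -606
Option 1 (A + 37, Q := -20):
  A = 105 + 37 = 142
  C = 9
  Q = -20
  K = 298 − 2·142 = 14
  L = -7 − 2·9 − 4·14 = -81
  H = 101 − 5·(-20) − 4·(-81) = 525
Change in H: 525 − (-606) = 1131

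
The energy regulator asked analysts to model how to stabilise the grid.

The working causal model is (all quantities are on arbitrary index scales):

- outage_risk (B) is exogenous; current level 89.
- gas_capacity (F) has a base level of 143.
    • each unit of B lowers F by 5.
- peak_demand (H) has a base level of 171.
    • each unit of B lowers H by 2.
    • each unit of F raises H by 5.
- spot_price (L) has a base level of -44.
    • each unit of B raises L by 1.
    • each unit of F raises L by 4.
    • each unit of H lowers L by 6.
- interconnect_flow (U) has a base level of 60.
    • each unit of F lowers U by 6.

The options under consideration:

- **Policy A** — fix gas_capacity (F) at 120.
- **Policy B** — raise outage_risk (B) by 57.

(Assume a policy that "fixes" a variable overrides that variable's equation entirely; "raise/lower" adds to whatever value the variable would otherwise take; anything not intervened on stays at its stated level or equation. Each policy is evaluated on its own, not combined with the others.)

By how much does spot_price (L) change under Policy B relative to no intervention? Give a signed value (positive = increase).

8151

Baseline:
  B = 89
  F = 143 − 5·89 = -302
  H = 171 − 2·89 + 5·(-302) = -1517
  L = -44 + 89 + 4·(-302) − 6·(-1517) = 7939
Policy B (B + 57):
  B = 89 + 57 = 146
  F = 143 − 5·146 = -587
  H = 171 − 2·146 + 5·(-587) = -3056
  L = -44 + 146 + 4·(-587) − 6·(-3056) = 16090
Change in L: 16090 − 7939 = 8151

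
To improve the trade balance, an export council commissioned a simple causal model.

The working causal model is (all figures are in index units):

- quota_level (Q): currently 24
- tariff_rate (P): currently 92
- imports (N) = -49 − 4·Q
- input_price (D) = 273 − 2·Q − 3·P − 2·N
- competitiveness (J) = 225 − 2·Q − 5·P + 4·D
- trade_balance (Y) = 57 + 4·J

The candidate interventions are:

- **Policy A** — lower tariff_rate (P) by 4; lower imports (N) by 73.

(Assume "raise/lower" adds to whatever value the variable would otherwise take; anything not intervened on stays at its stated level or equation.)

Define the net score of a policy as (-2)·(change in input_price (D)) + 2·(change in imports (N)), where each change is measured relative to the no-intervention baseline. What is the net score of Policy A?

Baseline:
  Q = 24
  P = 92
  N = -49 − 4·24 = -145
  D = 273 − 2·24 − 3·92 − 2·(-145) = 239
Policy A (P − 4, N − 73):
  Q = 24
  P = 92 − 4 = 88
  N = -49 − 4·24 (−73 from intervention) = -218
  D = 273 − 2·24 − 3·88 − 2·(-218) = 397
ΔD = 397 − 239 = 158; ΔN = -218 − (-145) = -73
Score = (-2)·158 + 2·(-73) = -462

-462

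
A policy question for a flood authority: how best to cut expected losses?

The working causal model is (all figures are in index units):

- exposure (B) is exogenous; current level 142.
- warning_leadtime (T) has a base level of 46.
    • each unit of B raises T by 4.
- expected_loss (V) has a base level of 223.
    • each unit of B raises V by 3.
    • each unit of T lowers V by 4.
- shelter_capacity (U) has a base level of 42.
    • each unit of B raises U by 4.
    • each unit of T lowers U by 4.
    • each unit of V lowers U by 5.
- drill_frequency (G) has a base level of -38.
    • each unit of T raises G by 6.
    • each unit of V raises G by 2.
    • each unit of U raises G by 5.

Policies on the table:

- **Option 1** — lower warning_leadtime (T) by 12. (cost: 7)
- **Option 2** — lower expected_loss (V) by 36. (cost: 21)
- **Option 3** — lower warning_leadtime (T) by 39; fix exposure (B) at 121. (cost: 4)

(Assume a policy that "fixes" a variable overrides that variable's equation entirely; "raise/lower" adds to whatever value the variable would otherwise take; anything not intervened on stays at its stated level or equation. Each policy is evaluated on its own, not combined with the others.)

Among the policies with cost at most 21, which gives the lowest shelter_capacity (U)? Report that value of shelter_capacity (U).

Option 1 (T − 12):
  B = 142
  T = 46 + 4·142 (−12 from intervention) = 602
  V = 223 + 3·142 − 4·602 = -1759
  U = 42 + 4·142 − 4·602 − 5·(-1759) = 6997
Option 2 (V − 36):
  B = 142
  T = 46 + 4·142 = 614
  V = 223 + 3·142 − 4·614 (−36 from intervention) = -1843
  U = 42 + 4·142 − 4·614 − 5·(-1843) = 7369
Option 3 (T − 39, B := 121):
  B = 121
  T = 46 + 4·121 (−39 from intervention) = 491
  V = 223 + 3·121 − 4·491 = -1378
  U = 42 + 4·121 − 4·491 − 5·(-1378) = 5452
Comparing — Option 1: U=6997, Option 2: U=7369, Option 3: U=5452. Lowest is 5452 (Option 3).

5452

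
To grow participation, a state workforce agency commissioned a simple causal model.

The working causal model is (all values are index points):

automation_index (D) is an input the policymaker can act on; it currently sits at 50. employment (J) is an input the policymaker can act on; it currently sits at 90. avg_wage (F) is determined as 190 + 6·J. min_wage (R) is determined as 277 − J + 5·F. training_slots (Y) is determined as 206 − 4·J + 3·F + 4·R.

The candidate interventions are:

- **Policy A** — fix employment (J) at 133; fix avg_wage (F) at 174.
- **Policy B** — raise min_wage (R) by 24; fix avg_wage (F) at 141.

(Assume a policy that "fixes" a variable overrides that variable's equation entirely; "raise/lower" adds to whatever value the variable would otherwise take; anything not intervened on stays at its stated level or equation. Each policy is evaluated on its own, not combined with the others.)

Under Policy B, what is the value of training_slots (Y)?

3933

Policy B (R + 24, F := 141):
  J = 90
  F = 141
  R = 277 − 90 + 5·141 (+24 from intervention) = 916
  Y = 206 − 4·90 + 3·141 + 4·916 = 3933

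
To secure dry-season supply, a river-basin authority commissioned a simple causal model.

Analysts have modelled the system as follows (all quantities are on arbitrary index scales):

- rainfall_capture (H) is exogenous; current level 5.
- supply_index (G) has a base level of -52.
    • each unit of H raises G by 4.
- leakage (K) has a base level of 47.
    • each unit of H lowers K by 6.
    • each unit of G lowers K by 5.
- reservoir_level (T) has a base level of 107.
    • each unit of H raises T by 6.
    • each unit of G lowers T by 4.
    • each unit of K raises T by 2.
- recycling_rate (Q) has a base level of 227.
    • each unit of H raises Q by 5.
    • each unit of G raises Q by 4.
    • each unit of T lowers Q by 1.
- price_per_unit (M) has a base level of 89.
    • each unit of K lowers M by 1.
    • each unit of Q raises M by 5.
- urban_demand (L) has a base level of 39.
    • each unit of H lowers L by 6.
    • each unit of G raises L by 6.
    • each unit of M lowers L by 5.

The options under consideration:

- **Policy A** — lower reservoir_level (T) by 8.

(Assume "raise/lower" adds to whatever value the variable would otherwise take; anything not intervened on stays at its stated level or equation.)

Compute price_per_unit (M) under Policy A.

Policy A (T − 8):
  H = 5
  G = -52 + 4·5 = -32
  K = 47 − 6·5 − 5·(-32) = 177
  T = 107 + 6·5 − 4·(-32) + 2·177 (−8 from intervention) = 611
  Q = 227 + 5·5 + 4·(-32) − 611 = -487
  M = 89 − 177 + 5·(-487) = -2523

-2523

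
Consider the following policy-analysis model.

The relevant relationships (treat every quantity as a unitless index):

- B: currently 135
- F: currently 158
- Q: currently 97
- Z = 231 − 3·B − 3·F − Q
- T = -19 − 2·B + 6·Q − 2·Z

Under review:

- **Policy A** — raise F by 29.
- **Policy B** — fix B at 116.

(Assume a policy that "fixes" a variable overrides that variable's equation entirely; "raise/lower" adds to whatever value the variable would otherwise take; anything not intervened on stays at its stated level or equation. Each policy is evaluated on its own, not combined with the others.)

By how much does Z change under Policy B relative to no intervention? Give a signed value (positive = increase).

57

Baseline:
  B = 135
  F = 158
  Q = 97
  Z = 231 − 3·135 − 3·158 − 97 = -745
Policy B (B := 116):
  B = 116
  F = 158
  Q = 97
  Z = 231 − 3·116 − 3·158 − 97 = -688
Change in Z: -688 − (-745) = 57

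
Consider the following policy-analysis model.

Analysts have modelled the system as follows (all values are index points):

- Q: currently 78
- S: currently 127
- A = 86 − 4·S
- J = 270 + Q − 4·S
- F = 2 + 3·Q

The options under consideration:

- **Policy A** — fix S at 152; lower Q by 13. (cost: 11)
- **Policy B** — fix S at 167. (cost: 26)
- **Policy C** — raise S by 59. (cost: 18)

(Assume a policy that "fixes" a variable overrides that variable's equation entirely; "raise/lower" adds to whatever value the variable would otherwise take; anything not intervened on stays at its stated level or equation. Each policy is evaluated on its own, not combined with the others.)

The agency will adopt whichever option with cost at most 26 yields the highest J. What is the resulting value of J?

Policy A (S := 152, Q − 13):
  Q = 78 − 13 = 65
  S = 152
  J = 270 + 65 − 4·152 = -273
Policy B (S := 167):
  Q = 78
  S = 167
  J = 270 + 78 − 4·167 = -320
Policy C (S + 59):
  Q = 78
  S = 127 + 59 = 186
  J = 270 + 78 − 4·186 = -396
Comparing — Policy A: J=-273, Policy B: J=-320, Policy C: J=-396. Highest is -273 (Policy A).

-273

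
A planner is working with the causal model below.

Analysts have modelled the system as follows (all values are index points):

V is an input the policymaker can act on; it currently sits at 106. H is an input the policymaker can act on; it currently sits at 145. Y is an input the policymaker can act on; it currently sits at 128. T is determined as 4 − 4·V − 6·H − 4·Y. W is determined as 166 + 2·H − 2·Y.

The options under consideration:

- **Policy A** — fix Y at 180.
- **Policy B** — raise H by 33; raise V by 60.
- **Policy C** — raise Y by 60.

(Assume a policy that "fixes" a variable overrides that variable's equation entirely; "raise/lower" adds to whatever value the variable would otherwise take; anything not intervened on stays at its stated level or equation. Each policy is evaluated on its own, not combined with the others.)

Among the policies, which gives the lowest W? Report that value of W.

Policy A (Y := 180):
  H = 145
  Y = 180
  W = 166 + 2·145 − 2·180 = 96
Policy B (H + 33, V + 60):
  H = 145 + 33 = 178
  Y = 128
  W = 166 + 2·178 − 2·128 = 266
Policy C (Y + 60):
  H = 145
  Y = 128 + 60 = 188
  W = 166 + 2·145 − 2·188 = 80
Comparing — Policy A: W=96, Policy B: W=266, Policy C: W=80. Lowest is 80 (Policy C).

80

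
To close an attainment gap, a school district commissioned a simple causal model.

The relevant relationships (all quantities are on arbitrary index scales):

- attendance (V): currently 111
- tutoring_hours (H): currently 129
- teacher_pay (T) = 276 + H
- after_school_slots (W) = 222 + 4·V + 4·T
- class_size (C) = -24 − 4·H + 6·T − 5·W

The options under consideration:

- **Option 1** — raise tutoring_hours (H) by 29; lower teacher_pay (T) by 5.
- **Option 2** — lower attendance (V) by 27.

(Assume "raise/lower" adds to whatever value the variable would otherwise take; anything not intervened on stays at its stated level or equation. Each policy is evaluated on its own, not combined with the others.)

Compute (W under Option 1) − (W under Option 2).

204

Option 1 (H + 29, T − 5):
  V = 111
  H = 129 + 29 = 158
  T = 276 + 158 (−5 from intervention) = 429
  W = 222 + 4·111 + 4·429 = 2382
Option 2 (V − 27):
  V = 111 − 27 = 84
  H = 129
  T = 276 + 129 = 405
  W = 222 + 4·84 + 4·405 = 2178
W: 2382 − 2178 = 204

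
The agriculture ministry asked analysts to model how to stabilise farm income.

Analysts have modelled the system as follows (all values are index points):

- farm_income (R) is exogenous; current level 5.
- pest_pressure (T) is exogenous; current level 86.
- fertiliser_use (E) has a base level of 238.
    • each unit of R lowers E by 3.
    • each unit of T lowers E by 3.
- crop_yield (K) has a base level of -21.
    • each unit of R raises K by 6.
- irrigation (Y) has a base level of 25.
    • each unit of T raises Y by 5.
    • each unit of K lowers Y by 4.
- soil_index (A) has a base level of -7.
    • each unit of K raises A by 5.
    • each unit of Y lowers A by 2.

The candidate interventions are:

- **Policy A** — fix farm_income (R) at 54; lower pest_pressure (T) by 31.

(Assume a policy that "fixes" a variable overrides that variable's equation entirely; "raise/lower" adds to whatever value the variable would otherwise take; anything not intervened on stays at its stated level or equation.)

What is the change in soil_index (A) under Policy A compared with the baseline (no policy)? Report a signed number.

Baseline:
  R = 5
  T = 86
  K = -21 + 6·5 = 9
  Y = 25 + 5·86 − 4·9 = 419
  A = -7 + 5·9 − 2·419 = -800
Policy A (R := 54, T − 31):
  R = 54
  T = 86 − 31 = 55
  K = -21 + 6·54 = 303
  Y = 25 + 5·55 − 4·303 = -912
  A = -7 + 5·303 − 2·(-912) = 3332
Change in A: 3332 − (-800) = 4132

4132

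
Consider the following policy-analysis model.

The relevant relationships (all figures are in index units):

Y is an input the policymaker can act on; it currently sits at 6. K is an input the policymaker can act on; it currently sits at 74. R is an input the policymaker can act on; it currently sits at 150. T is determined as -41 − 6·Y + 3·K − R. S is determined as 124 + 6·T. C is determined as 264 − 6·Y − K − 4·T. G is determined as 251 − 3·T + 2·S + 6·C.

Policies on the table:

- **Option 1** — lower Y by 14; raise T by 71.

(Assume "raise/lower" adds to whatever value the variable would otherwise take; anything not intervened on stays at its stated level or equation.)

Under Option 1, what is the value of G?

Option 1 (Y − 14, T + 71):
  Y = 6 − 14 = -8
  K = 74
  R = 150
  T = -41 − 6·(-8) + 3·74 − 150 (+71 from intervention) = 150
  S = 124 + 6·150 = 1024
  C = 264 − 6·(-8) − 74 − 4·150 = -362
  G = 251 − 3·150 + 2·1024 + 6·(-362) = -323

-323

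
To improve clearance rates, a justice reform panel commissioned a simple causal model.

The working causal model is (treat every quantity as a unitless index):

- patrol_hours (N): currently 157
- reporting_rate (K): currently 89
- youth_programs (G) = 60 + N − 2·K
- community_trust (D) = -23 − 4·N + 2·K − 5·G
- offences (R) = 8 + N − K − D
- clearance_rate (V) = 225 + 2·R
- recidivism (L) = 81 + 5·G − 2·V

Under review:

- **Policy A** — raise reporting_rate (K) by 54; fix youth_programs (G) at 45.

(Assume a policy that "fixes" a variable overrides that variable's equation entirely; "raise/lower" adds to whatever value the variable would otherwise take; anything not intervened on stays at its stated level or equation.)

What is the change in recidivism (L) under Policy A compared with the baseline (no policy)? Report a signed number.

Baseline:
  N = 157
  K = 89
  G = 60 + 157 − 2·89 = 39
  D = -23 − 4·157 + 2·89 − 5·39 = -668
  R = 8 + 157 − 89 − (-668) = 744
  V = 225 + 2·744 = 1713
  L = 81 + 5·39 − 2·1713 = -3150
Policy A (K + 54, G := 45):
  N = 157
  K = 89 + 54 = 143
  G = 45
  D = -23 − 4·157 + 2·143 − 5·45 = -590
  R = 8 + 157 − 143 − (-590) = 612
  V = 225 + 2·612 = 1449
  L = 81 + 5·45 − 2·1449 = -2592
Change in L: -2592 − (-3150) = 558

558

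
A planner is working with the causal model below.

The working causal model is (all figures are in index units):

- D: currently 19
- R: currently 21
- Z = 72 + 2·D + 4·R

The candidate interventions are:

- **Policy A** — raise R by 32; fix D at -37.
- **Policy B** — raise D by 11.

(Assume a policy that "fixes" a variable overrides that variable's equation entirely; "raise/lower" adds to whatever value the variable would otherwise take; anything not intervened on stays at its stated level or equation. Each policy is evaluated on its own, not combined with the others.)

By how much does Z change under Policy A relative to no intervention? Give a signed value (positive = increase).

Baseline:
  D = 19
  R = 21
  Z = 72 + 2·19 + 4·21 = 194
Policy A (R + 32, D := -37):
  D = -37
  R = 21 + 32 = 53
  Z = 72 + 2·(-37) + 4·53 = 210
Change in Z: 210 − 194 = 16

16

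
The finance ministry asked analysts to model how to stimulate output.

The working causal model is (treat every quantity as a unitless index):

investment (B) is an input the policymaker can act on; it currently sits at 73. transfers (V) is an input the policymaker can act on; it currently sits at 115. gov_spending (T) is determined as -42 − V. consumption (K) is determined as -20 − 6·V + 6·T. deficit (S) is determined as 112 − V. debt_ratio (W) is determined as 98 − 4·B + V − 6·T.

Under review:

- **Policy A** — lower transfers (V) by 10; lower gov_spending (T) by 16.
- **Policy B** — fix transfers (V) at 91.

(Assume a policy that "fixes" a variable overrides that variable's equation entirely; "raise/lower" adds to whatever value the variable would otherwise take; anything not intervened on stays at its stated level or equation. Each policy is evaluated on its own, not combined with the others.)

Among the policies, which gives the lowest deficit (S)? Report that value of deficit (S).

7

Policy A (V − 10, T − 16):
  V = 115 − 10 = 105
  S = 112 − 105 = 7
Policy B (V := 91):
  V = 91
  S = 112 − 91 = 21
Comparing — Policy A: S=7, Policy B: S=21. Lowest is 7 (Policy A).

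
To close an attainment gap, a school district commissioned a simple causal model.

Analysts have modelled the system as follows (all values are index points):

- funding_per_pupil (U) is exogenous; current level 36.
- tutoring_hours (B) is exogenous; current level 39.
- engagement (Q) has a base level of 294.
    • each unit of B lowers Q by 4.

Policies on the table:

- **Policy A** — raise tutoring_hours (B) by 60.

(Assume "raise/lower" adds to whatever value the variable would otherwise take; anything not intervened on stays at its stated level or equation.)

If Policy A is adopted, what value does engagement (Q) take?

Policy A (B + 60):
  B = 39 + 60 = 99
  Q = 294 − 4·99 = -102

-102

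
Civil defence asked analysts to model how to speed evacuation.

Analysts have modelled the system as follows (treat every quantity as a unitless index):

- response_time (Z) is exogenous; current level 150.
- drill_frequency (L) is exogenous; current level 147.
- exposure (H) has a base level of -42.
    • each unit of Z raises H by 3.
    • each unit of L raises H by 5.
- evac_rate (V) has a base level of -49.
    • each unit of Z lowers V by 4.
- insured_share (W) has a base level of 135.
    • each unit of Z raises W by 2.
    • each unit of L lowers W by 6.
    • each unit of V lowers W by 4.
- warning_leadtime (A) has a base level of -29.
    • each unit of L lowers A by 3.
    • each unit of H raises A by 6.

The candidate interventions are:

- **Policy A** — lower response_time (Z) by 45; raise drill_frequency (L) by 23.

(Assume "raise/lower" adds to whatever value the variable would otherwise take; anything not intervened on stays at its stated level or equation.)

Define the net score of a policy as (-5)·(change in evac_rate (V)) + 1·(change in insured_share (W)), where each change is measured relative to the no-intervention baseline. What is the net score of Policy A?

-1848

Baseline:
  Z = 150
  L = 147
  V = -49 − 4·150 = -649
  W = 135 + 2·150 − 6·147 − 4·(-649) = 2149
Policy A (Z − 45, L + 23):
  Z = 150 − 45 = 105
  L = 147 + 23 = 170
  V = -49 − 4·105 = -469
  W = 135 + 2·105 − 6·170 − 4·(-469) = 1201
ΔV = -469 − (-649) = 180; ΔW = 1201 − 2149 = -948
Score = (-5)·180 + 1·(-948) = -1848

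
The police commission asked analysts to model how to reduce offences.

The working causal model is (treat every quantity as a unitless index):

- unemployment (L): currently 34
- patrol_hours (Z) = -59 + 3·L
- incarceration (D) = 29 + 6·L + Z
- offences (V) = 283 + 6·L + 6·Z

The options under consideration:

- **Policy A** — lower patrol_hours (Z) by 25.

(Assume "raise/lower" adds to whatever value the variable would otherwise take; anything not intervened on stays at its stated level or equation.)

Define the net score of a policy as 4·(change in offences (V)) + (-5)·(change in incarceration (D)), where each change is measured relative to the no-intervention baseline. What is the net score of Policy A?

Baseline:
  L = 34
  Z = -59 + 3·34 = 43
  D = 29 + 6·34 + 43 = 276
  V = 283 + 6·34 + 6·43 = 745
Policy A (Z − 25):
  L = 34
  Z = -59 + 3·34 (−25 from intervention) = 18
  D = 29 + 6·34 + 18 = 251
  V = 283 + 6·34 + 6·18 = 595
ΔV = 595 − 745 = -150; ΔD = 251 − 276 = -25
Score = 4·(-150) + (-5)·(-25) = -475

-475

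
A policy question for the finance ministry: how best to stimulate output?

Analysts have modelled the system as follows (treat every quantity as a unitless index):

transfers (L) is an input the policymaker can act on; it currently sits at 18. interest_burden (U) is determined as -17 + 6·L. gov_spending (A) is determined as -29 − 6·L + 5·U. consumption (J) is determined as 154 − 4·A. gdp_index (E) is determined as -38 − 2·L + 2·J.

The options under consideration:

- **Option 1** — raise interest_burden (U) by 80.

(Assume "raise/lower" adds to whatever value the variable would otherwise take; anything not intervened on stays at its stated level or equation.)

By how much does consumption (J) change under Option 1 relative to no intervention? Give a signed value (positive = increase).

Baseline:
  L = 18
  U = -17 + 6·18 = 91
  A = -29 − 6·18 + 5·91 = 318
  J = 154 − 4·318 = -1118
Option 1 (U + 80):
  L = 18
  U = -17 + 6·18 (+80 from intervention) = 171
  A = -29 − 6·18 + 5·171 = 718
  J = 154 − 4·718 = -2718
Change in J: -2718 − (-1118) = -1600

-1600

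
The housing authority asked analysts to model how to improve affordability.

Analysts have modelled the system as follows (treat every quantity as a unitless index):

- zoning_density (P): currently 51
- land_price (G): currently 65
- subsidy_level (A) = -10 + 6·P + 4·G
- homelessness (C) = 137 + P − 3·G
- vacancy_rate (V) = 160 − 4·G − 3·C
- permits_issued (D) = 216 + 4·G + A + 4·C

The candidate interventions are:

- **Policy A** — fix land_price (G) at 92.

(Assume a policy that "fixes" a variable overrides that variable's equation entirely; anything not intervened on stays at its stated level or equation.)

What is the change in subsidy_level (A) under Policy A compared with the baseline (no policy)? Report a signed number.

108

Baseline:
  P = 51
  G = 65
  A = -10 + 6·51 + 4·65 = 556
Policy A (G := 92):
  P = 51
  G = 92
  A = -10 + 6·51 + 4·92 = 664
Change in A: 664 − 556 = 108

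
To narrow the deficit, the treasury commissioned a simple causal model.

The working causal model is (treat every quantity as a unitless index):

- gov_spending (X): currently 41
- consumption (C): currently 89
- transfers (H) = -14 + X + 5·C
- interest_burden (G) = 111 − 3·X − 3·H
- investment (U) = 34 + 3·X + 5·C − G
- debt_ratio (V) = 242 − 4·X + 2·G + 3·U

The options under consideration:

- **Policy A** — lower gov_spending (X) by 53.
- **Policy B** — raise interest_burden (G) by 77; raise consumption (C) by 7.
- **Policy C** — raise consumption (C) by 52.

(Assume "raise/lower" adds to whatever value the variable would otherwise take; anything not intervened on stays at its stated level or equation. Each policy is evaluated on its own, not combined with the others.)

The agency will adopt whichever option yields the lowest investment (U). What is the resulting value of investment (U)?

Policy A (X − 53):
  X = 41 − 53 = -12
  C = 89
  H = -14 + (-12) + 5·89 = 419
  G = 111 − 3·(-12) − 3·419 = -1110
  U = 34 + 3·(-12) + 5·89 − (-1110) = 1553
Policy B (G + 77, C + 7):
  X = 41
  C = 89 + 7 = 96
  H = -14 + 41 + 5·96 = 507
  G = 111 − 3·41 − 3·507 (+77 from intervention) = -1456
  U = 34 + 3·41 + 5·96 − (-1456) = 2093
Policy C (C + 52):
  X = 41
  C = 89 + 52 = 141
  H = -14 + 41 + 5·141 = 732
  G = 111 − 3·41 − 3·732 = -2208
  U = 34 + 3·41 + 5·141 − (-2208) = 3070
Comparing — Policy A: U=1553, Policy B: U=2093, Policy C: U=3070. Lowest is 1553 (Policy A).

1553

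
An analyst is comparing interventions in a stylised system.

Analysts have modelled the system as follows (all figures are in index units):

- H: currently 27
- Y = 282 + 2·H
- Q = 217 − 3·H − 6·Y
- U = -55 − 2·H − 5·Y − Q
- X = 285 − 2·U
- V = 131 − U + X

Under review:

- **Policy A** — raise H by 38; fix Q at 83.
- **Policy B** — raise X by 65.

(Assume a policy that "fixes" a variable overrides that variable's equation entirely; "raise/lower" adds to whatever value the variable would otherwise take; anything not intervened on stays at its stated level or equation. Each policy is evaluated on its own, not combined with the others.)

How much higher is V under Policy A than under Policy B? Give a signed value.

7192

Policy A (H + 38, Q := 83):
  H = 27 + 38 = 65
  Y = 282 + 2·65 = 412
  Q = 83
  U = -55 − 2·65 − 5·412 − 83 = -2328
  X = 285 − 2·(-2328) = 4941
  V = 131 − (-2328) + 4941 = 7400
Policy B (X + 65):
  H = 27
  Y = 282 + 2·27 = 336
  Q = 217 − 3·27 − 6·336 = -1880
  U = -55 − 2·27 − 5·336 − (-1880) = 91
  X = 285 − 2·91 (+65 from intervention) = 168
  V = 131 − 91 + 168 = 208
V: 7400 − 208 = 7192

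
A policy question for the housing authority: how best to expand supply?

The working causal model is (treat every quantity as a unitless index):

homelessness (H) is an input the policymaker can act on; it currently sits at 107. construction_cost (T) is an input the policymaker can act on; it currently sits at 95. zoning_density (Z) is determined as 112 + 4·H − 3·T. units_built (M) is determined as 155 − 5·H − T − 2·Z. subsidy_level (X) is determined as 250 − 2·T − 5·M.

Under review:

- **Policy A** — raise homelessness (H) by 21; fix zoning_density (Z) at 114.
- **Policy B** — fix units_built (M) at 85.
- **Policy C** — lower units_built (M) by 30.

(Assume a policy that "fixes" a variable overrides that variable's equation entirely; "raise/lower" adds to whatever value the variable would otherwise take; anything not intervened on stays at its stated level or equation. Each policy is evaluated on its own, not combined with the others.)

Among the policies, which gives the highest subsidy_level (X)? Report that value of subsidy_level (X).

5135

Policy A (H + 21, Z := 114):
  H = 107 + 21 = 128
  T = 95
  Z = 114
  M = 155 − 5·128 − 95 − 2·114 = -808
  X = 250 − 2·95 − 5·(-808) = 4100
Policy B (M := 85):
  H = 107
  T = 95
  Z = 112 + 4·107 − 3·95 = 255
  M = 85
  X = 250 − 2·95 − 5·85 = -365
Policy C (M − 30):
  H = 107
  T = 95
  Z = 112 + 4·107 − 3·95 = 255
  M = 155 − 5·107 − 95 − 2·255 (−30 from intervention) = -1015
  X = 250 − 2·95 − 5·(-1015) = 5135
Comparing — Policy A: X=4100, Policy B: X=-365, Policy C: X=5135. Highest is 5135 (Policy C).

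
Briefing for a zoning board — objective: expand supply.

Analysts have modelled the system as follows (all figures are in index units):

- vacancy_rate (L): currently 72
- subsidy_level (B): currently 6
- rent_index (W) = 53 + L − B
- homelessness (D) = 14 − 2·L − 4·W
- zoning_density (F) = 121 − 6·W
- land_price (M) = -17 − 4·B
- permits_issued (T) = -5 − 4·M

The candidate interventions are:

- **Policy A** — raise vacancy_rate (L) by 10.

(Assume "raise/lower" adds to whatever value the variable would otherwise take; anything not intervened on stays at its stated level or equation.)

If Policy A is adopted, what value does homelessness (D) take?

-666

Policy A (L + 10):
  L = 72 + 10 = 82
  B = 6
  W = 53 + 82 − 6 = 129
  D = 14 − 2·82 − 4·129 = -666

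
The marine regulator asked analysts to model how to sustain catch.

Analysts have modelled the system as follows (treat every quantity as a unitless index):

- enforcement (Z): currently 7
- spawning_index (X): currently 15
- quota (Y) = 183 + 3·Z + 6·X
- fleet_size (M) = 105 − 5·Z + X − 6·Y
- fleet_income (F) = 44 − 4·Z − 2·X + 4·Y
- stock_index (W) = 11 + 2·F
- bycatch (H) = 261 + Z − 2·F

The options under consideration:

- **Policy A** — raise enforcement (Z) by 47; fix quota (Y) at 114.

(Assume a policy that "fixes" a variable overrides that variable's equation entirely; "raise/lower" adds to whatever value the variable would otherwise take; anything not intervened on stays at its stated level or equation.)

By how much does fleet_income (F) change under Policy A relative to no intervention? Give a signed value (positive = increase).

-908

Baseline:
  Z = 7
  X = 15
  Y = 183 + 3·7 + 6·15 = 294
  F = 44 − 4·7 − 2·15 + 4·294 = 1162
Policy A (Z + 47, Y := 114):
  Z = 7 + 47 = 54
  X = 15
  Y = 114
  F = 44 − 4·54 − 2·15 + 4·114 = 254
Change in F: 254 − 1162 = -908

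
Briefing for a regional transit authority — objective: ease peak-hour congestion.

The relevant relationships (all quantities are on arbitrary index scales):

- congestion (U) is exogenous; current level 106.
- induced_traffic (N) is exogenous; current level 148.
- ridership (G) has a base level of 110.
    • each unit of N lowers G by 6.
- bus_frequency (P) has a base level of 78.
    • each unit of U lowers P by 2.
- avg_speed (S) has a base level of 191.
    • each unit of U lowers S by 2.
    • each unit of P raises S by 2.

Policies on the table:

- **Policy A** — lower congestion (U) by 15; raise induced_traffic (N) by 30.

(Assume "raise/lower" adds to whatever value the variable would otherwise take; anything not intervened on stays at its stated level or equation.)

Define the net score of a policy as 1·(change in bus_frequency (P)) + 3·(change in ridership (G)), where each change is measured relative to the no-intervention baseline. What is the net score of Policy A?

Baseline:
  U = 106
  N = 148
  G = 110 − 6·148 = -778
  P = 78 − 2·106 = -134
Policy A (U − 15, N + 30):
  U = 106 − 15 = 91
  N = 148 + 30 = 178
  G = 110 − 6·178 = -958
  P = 78 − 2·91 = -104
ΔP = -104 − (-134) = 30; ΔG = -958 − (-778) = -180
Score = 1·30 + 3·(-180) = -510

-510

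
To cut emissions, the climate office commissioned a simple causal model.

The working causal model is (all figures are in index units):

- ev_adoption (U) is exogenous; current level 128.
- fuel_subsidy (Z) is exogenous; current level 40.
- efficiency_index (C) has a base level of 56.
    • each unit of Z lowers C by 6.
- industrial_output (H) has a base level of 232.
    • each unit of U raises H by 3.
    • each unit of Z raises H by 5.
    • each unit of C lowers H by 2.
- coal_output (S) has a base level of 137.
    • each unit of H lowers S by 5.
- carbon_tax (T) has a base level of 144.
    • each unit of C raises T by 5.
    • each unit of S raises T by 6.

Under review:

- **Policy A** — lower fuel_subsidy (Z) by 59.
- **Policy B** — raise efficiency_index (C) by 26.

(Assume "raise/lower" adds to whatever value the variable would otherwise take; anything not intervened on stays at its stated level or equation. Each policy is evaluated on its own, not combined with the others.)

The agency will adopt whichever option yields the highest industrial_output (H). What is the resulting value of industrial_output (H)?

1132

Policy A (Z − 59):
  U = 128
  Z = 40 − 59 = -19
  C = 56 − 6·(-19) = 170
  H = 232 + 3·128 + 5·(-19) − 2·170 = 181
Policy B (C + 26):
  U = 128
  Z = 40
  C = 56 − 6·40 (+26 from intervention) = -158
  H = 232 + 3·128 + 5·40 − 2·(-158) = 1132
Comparing — Policy A: H=181, Policy B: H=1132. Highest is 1132 (Policy B).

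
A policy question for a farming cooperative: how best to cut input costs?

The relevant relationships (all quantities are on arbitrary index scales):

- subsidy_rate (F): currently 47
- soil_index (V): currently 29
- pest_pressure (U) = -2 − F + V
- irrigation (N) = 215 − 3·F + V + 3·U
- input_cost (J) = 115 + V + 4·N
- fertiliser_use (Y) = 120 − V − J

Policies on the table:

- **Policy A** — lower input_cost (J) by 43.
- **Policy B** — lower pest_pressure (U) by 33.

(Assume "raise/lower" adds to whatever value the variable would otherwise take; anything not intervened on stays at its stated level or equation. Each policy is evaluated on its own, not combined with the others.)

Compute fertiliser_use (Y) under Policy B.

Policy B (U − 33):
  F = 47
  V = 29
  U = -2 − 47 + 29 (−33 from intervention) = -53
  N = 215 − 3·47 + 29 + 3·(-53) = -56
  J = 115 + 29 + 4·(-56) = -80
  Y = 120 − 29 − (-80) = 171

171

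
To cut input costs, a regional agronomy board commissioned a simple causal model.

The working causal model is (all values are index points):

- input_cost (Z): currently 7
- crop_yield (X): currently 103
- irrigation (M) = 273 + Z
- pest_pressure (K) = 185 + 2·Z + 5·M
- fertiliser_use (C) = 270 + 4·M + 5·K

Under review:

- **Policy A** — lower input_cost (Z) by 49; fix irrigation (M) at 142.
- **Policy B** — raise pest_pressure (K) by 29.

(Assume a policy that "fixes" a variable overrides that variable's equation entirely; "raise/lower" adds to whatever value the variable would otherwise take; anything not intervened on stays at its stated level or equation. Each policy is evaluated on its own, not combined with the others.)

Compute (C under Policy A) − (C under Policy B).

-4637

Policy A (Z − 49, M := 142):
  Z = 7 − 49 = -42
  M = 142
  K = 185 + 2·(-42) + 5·142 = 811
  C = 270 + 4·142 + 5·811 = 4893
Policy B (K + 29):
  Z = 7
  M = 273 + 7 = 280
  K = 185 + 2·7 + 5·280 (+29 from intervention) = 1628
  C = 270 + 4·280 + 5·1628 = 9530
C: 4893 − 9530 = -4637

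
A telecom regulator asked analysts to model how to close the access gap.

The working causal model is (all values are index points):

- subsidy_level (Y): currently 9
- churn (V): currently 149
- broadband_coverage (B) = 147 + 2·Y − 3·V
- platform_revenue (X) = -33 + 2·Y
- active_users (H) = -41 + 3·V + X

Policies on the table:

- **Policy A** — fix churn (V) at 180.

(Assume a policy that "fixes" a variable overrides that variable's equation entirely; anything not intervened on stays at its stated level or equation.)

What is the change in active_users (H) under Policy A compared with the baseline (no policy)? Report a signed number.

Baseline:
  Y = 9
  V = 149
  X = -33 + 2·9 = -15
  H = -41 + 3·149 + (-15) = 391
Policy A (V := 180):
  Y = 9
  V = 180
  X = -33 + 2·9 = -15
  H = -41 + 3·180 + (-15) = 484
Change in H: 484 − 391 = 93

93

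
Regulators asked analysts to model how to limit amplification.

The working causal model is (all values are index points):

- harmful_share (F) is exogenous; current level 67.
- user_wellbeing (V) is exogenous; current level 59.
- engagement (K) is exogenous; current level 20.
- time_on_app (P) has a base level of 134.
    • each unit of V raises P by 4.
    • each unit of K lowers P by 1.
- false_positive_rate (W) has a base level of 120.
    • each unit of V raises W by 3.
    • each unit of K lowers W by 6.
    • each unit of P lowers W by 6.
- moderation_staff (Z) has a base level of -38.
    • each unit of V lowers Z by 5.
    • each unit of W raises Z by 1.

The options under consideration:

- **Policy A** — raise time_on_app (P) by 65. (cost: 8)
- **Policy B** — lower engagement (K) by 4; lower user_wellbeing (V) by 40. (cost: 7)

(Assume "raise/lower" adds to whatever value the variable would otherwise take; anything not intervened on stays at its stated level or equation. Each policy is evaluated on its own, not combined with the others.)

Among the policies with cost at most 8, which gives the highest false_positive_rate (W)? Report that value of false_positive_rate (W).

-1083

Policy A (P + 65):
  V = 59
  K = 20
  P = 134 + 4·59 − 20 (+65 from intervention) = 415
  W = 120 + 3·59 − 6·20 − 6·415 = -2313
Policy B (K − 4, V − 40):
  V = 59 − 40 = 19
  K = 20 − 4 = 16
  P = 134 + 4·19 − 16 = 194
  W = 120 + 3·19 − 6·16 − 6·194 = -1083
Comparing — Policy A: W=-2313, Policy B: W=-1083. Highest is -1083 (Policy B).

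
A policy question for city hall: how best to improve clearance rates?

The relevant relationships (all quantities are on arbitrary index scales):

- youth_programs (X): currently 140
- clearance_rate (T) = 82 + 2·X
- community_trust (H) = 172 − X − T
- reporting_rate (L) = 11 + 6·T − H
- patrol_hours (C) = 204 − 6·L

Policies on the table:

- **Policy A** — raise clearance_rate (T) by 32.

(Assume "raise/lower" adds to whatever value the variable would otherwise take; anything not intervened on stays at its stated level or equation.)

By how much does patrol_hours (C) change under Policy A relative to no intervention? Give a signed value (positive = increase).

Baseline:
  X = 140
  T = 82 + 2·140 = 362
  H = 172 − 140 − 362 = -330
  L = 11 + 6·362 − (-330) = 2513
  C = 204 − 6·2513 = -14874
Policy A (T + 32):
  X = 140
  T = 82 + 2·140 (+32 from intervention) = 394
  H = 172 − 140 − 394 = -362
  L = 11 + 6·394 − (-362) = 2737
  C = 204 − 6·2737 = -16218
Change in C: -16218 − (-14874) = -1344

-1344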